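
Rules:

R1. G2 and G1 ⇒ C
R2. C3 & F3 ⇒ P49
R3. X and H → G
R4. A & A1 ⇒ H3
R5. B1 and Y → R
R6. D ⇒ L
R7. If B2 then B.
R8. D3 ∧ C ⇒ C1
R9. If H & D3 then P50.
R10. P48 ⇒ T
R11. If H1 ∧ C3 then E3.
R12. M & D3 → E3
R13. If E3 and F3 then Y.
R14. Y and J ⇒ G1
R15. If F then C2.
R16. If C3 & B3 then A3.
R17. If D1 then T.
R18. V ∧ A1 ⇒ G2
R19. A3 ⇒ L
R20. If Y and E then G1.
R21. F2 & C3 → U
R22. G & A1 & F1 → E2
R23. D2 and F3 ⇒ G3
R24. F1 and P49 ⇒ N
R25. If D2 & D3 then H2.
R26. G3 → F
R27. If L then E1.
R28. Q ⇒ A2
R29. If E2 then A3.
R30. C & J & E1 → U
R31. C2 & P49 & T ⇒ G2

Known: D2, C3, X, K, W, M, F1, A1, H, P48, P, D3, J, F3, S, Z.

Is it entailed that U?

P49  (by R2: C3, F3)
G  (by R3: X, H)
T  (by R10: P48)
E3  (by R12: M, D3)
Y  (by R13: E3, F3)
G1  (by R14: Y, J)
E2  (by R22: G, A1, F1)
G3  (by R23: D2, F3)
F  (by R26: G3)
A3  (by R29: E2)
C2  (by R15: F)
L  (by R19: A3)
E1  (by R27: L)
G2  (by R31: C2, P49, T)
C  (by R1: G2, G1)
U  (by R30: C, J, E1)

Yes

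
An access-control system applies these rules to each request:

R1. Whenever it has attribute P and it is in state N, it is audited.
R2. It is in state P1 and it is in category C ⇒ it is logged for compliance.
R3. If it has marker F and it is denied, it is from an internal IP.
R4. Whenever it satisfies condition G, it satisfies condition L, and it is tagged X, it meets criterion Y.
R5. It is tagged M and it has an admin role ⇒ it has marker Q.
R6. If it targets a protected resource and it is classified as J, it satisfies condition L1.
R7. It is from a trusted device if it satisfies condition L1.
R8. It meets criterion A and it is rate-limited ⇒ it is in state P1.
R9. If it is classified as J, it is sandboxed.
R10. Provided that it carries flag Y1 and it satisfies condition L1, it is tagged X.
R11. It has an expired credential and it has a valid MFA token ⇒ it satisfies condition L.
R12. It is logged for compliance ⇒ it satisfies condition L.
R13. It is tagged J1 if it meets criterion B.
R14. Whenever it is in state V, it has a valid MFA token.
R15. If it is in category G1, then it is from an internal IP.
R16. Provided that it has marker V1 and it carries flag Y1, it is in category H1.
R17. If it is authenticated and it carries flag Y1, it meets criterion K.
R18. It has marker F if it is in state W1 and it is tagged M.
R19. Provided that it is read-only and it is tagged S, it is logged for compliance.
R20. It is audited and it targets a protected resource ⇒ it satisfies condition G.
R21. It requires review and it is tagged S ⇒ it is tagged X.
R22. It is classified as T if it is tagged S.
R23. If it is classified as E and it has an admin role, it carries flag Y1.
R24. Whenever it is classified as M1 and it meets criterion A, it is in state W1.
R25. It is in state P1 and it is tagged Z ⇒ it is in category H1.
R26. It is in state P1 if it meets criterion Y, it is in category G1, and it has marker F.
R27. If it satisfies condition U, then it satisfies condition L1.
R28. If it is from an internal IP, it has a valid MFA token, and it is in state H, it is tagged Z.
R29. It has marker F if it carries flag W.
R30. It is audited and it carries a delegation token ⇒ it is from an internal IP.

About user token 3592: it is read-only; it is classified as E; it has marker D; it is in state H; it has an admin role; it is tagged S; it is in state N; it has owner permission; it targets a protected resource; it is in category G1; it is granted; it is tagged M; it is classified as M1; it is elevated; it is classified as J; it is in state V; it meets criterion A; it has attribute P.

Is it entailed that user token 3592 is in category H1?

By R1 (it has attribute P, it is in state N): it is audited.
By R6 (it targets a protected resource, it is classified as J): it satisfies condition L1.
By R14 (it is in state V): it has a valid MFA token.
By R15 (it is in category G1): it is from an internal IP.
By R19 (it is read-only, it is tagged S): it is logged for compliance.
By R20 (it is audited, it targets a protected resource): it satisfies condition G.
By R23 (it is classified as E, it has an admin role): it carries flag Y1.
By R24 (it is classified as M1, it meets criterion A): it is in state W1.
By R28 (it is from an internal IP, it has a valid MFA token, it is in state H): it is tagged Z.
By R10 (it carries flag Y1, it satisfies condition L1): it is tagged X.
By R12 (it is logged for compliance): it satisfies condition L.
By R18 (it is in state W1, it is tagged M): it has marker F.
By R4 (it satisfies condition G, it satisfies condition L, it is tagged X): it meets criterion Y.
By R26 (it meets criterion Y, it is in category G1, it has marker F): it is in state P1.
By R25 (it is in state P1, it is tagged Z): it is in category H1.

Yes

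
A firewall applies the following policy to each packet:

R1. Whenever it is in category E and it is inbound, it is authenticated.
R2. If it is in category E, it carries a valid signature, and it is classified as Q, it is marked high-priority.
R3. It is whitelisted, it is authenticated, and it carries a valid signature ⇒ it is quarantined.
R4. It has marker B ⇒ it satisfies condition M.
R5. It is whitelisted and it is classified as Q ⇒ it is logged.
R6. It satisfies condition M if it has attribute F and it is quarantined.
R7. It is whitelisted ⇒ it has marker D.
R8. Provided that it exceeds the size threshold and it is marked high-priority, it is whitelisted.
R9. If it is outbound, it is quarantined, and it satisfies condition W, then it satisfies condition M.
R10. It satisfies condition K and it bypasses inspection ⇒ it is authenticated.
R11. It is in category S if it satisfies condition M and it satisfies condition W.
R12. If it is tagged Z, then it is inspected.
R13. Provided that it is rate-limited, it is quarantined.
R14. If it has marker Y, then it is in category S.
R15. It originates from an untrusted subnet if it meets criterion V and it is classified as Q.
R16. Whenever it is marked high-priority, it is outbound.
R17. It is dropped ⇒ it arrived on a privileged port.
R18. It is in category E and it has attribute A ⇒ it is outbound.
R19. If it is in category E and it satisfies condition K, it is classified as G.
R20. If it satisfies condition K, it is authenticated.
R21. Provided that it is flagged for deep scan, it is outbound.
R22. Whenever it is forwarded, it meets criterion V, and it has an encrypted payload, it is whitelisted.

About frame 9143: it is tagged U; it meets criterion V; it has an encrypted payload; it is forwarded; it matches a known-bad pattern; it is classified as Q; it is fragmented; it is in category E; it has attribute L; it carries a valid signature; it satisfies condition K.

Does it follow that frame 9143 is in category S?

No

Forward chaining from the given facts derives: is marked high-priority, originates from an untrusted subnet, is outbound, is classified as G, is authenticated, is whitelisted, is quarantined, is logged, has marker D.
Rules concluding "it is in category S": R11 needs "it satisfies condition M"; R14 needs "it has marker Y" — none of these are established.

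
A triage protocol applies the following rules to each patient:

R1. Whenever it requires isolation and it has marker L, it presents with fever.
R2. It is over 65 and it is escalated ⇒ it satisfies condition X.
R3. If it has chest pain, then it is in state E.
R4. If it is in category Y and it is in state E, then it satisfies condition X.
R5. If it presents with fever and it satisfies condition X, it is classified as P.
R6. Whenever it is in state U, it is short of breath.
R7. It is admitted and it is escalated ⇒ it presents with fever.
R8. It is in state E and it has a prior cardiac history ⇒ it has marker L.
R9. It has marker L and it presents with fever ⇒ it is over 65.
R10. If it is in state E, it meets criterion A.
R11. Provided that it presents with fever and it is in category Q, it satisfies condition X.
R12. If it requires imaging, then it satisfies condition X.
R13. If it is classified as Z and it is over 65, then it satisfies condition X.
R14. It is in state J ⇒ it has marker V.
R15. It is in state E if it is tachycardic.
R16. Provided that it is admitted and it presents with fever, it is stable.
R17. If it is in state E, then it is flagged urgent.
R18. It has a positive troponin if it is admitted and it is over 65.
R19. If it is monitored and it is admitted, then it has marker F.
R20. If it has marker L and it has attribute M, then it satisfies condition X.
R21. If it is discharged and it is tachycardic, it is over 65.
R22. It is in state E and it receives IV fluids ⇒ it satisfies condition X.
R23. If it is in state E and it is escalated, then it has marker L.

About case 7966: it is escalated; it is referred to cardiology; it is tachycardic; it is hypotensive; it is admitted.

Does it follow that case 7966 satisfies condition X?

Yes

By R7 (it is admitted, it is escalated): it presents with fever.
By R15 (it is tachycardic): it is in state E.
By R23 (it is in state E, it is escalated): it has marker L.
By R9 (it has marker L, it presents with fever): it is over 65.
By R2 (it is over 65, it is escalated): it satisfies condition X.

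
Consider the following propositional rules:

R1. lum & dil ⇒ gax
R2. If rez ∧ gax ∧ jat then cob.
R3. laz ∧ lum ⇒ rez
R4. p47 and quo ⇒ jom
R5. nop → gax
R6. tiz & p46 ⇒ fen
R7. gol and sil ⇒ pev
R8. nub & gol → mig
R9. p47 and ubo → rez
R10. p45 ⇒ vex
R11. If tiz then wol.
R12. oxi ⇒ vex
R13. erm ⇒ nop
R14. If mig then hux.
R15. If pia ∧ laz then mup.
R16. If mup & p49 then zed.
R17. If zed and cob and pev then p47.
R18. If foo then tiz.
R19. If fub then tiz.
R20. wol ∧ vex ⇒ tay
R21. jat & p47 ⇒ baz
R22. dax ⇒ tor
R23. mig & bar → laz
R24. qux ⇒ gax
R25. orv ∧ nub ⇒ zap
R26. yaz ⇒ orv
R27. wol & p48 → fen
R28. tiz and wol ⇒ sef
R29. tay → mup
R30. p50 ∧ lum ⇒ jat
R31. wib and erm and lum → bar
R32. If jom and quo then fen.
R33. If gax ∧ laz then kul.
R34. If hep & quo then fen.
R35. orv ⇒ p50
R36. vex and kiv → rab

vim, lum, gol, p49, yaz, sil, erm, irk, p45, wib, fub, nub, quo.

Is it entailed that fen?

Yes

pev  (by R7: gol, sil)
mig  (by R8: nub, gol)
vex  (by R10: p45)
nop  (by R13: erm)
tiz  (by R19: fub)
orv  (by R26: yaz)
bar  (by R31: wib, erm, lum)
p50  (by R35: orv)
gax  (by R5: nop)
wol  (by R11: tiz)
tay  (by R20: wol, vex)
laz  (by R23: mig, bar)
mup  (by R29: tay)
jat  (by R30: p50, lum)
rez  (by R3: laz, lum)
zed  (by R16: mup, p49)
cob  (by R2: rez, gax, jat)
p47  (by R17: zed, cob, pev)
jom  (by R4: p47, quo)
fen  (by R32: jom, quo)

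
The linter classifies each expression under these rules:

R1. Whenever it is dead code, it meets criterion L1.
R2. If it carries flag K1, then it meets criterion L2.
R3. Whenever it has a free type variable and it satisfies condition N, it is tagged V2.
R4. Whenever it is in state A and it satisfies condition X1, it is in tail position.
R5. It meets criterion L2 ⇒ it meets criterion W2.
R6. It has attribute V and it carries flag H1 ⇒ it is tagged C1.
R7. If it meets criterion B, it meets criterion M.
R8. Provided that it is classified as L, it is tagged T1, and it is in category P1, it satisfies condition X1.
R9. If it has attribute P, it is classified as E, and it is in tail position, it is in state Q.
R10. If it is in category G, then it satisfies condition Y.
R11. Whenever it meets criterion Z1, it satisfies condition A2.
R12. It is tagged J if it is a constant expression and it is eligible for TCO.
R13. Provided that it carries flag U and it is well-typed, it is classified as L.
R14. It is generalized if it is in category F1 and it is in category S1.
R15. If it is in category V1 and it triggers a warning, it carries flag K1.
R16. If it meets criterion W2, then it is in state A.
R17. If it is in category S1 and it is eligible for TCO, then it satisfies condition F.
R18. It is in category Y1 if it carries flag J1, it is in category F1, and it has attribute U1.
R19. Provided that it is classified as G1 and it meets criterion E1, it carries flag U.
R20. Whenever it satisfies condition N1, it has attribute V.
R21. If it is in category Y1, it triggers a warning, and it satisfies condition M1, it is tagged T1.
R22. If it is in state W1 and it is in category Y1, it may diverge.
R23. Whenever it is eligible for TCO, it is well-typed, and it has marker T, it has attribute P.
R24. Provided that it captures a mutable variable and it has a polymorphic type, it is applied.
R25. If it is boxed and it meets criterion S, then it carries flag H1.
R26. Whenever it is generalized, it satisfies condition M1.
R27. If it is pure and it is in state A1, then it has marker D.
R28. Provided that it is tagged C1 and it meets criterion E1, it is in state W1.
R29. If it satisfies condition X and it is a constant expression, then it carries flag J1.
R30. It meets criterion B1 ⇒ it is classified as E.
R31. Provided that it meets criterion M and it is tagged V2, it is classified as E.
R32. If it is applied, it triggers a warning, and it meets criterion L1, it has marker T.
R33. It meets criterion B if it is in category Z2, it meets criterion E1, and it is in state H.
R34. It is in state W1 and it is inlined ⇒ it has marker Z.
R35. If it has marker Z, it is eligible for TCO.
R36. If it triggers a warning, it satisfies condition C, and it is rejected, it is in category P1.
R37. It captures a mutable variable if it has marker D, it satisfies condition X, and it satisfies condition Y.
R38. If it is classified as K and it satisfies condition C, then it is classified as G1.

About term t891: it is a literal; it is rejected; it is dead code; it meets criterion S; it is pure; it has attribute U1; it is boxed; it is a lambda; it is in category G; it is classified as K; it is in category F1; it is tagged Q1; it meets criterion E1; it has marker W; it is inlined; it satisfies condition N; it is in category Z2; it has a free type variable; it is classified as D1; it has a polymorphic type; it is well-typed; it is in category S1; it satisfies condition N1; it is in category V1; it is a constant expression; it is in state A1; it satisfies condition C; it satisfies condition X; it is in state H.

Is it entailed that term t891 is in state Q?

No

Forward chaining from the given facts derives: meets criterion L1, is tagged V2, satisfies condition Y, is generalized, has attribute V, carries flag H1, satisfies condition M1, has marker D, carries flag J1, meets criterion B, captures a mutable variable, is classified as G1, is tagged C1, meets criterion M, is in category Y1, carries flag U, is applied, is in state W1, is classified as E, has marker Z, is eligible for TCO, is tagged J, is classified as L, satisfies condition F, may diverge.
The only rule concluding "it is in state Q" is R9, which needs "it has attribute P"; that is never established.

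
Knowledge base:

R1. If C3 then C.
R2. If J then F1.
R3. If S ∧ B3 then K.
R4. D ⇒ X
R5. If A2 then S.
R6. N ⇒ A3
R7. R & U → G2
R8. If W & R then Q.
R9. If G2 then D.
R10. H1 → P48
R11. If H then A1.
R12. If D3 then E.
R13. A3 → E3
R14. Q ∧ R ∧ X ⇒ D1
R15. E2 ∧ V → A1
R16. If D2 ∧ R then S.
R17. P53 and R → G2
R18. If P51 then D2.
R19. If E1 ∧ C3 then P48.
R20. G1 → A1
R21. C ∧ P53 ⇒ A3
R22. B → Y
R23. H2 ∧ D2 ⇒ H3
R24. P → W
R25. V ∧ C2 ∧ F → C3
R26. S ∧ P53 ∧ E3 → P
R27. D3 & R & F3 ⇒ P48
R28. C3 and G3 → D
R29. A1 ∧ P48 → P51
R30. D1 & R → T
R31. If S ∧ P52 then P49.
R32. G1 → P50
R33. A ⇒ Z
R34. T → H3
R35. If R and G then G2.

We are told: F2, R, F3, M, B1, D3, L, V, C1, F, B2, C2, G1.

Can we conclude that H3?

No

Forward chaining from the given facts derives: E, A1, C3, P48, P51, P50, C, D2, S.
Rules concluding H3: R23 needs H2; R34 needs T — none of these are established.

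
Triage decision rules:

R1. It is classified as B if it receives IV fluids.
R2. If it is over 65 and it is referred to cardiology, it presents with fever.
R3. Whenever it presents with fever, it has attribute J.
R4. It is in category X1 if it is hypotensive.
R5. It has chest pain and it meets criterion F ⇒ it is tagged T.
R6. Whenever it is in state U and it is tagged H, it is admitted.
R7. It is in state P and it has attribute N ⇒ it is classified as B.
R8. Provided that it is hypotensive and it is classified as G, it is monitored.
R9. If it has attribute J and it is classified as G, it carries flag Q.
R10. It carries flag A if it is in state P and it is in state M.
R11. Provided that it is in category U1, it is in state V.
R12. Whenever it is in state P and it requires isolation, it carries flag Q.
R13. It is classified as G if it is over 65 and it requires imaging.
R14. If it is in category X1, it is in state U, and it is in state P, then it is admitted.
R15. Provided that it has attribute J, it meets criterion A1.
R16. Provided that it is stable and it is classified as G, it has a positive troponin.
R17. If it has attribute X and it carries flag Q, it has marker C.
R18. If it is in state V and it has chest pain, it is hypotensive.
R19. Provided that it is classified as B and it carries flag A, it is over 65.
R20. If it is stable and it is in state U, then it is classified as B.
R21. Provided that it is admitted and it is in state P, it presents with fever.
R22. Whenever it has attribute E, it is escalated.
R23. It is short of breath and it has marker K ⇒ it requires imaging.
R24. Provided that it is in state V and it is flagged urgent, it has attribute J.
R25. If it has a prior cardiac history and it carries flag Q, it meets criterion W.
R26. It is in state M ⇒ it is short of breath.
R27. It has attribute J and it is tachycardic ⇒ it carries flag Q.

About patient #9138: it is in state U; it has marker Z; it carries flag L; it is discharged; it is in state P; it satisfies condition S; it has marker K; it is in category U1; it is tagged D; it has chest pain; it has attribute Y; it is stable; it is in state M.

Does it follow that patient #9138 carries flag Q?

Yes

By R10 (it is in state P, it is in state M): it carries flag A.
By R11 (it is in category U1): it is in state V.
By R18 (it is in state V, it has chest pain): it is hypotensive.
By R20 (it is stable, it is in state U): it is classified as B.
By R26 (it is in state M): it is short of breath.
By R4 (it is hypotensive): it is in category X1.
By R14 (it is in category X1, it is in state U, it is in state P): it is admitted.
By R19 (it is classified as B, it carries flag A): it is over 65.
By R21 (it is admitted, it is in state P): it presents with fever.
By R23 (it is short of breath, it has marker K): it requires imaging.
By R3 (it presents with fever): it has attribute J.
By R13 (it is over 65, it requires imaging): it is classified as G.
By R9 (it has attribute J, it is classified as G): it carries flag Q.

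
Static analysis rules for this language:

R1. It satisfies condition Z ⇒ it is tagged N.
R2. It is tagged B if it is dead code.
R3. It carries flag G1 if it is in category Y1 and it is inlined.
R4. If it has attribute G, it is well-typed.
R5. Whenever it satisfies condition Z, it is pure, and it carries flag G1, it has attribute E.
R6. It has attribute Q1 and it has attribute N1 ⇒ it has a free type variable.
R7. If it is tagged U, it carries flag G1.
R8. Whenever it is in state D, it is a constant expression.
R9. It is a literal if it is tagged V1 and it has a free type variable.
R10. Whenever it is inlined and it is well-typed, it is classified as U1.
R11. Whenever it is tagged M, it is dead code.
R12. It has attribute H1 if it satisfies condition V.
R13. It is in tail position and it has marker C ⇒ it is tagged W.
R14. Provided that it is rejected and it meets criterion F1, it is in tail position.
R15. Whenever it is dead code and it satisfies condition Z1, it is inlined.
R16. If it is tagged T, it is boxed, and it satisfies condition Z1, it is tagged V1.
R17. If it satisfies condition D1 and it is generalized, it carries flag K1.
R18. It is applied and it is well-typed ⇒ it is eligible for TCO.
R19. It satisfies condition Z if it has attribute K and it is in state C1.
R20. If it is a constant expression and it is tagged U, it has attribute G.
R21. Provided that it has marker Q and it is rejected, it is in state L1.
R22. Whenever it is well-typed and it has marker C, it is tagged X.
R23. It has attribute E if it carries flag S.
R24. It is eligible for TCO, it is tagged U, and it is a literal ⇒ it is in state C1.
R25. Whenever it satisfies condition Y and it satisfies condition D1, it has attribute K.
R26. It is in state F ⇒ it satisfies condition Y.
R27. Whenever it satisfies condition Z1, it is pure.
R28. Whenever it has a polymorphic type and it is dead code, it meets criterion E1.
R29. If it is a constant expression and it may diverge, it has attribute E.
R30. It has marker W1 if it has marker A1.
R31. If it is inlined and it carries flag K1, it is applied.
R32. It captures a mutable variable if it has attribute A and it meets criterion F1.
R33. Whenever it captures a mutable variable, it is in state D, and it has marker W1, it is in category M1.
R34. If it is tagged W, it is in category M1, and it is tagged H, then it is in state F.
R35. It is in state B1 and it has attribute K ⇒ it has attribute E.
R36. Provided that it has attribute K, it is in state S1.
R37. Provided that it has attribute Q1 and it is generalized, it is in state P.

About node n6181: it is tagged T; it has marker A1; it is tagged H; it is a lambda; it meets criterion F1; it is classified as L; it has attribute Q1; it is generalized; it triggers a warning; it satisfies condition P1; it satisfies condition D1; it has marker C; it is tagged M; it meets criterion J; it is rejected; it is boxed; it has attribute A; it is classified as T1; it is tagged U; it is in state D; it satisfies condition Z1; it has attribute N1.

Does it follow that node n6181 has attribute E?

Yes

By R6 (it has attribute Q1, it has attribute N1): it has a free type variable.
By R7 (it is tagged U): it carries flag G1.
By R8 (it is in state D): it is a constant expression.
By R11 (it is tagged M): it is dead code.
By R14 (it is rejected, it meets criterion F1): it is in tail position.
By R15 (it is dead code, it satisfies condition Z1): it is inlined.
By R16 (it is tagged T, it is boxed, it satisfies condition Z1): it is tagged V1.
By R17 (it satisfies condition D1, it is generalized): it carries flag K1.
By R20 (it is a constant expression, it is tagged U): it has attribute G.
By R27 (it satisfies condition Z1): it is pure.
By R30 (it has marker A1): it has marker W1.
By R31 (it is inlined, it carries flag K1): it is applied.
By R32 (it has attribute A, it meets criterion F1): it captures a mutable variable.
By R33 (it captures a mutable variable, it is in state D, it has marker W1): it is in category M1.
By R4 (it has attribute G): it is well-typed.
By R9 (it is tagged V1, it has a free type variable): it is a literal.
By R13 (it is in tail position, it has marker C): it is tagged W.
By R18 (it is applied, it is well-typed): it is eligible for TCO.
By R24 (it is eligible for TCO, it is tagged U, it is a literal): it is in state C1.
By R34 (it is tagged W, it is in category M1, it is tagged H): it is in state F.
By R26 (it is in state F): it satisfies condition Y.
By R25 (it satisfies condition Y, it satisfies condition D1): it has attribute K.
By R19 (it has attribute K, it is in state C1): it satisfies condition Z.
By R5 (it satisfies condition Z, it is pure, it carries flag G1): it has attribute E.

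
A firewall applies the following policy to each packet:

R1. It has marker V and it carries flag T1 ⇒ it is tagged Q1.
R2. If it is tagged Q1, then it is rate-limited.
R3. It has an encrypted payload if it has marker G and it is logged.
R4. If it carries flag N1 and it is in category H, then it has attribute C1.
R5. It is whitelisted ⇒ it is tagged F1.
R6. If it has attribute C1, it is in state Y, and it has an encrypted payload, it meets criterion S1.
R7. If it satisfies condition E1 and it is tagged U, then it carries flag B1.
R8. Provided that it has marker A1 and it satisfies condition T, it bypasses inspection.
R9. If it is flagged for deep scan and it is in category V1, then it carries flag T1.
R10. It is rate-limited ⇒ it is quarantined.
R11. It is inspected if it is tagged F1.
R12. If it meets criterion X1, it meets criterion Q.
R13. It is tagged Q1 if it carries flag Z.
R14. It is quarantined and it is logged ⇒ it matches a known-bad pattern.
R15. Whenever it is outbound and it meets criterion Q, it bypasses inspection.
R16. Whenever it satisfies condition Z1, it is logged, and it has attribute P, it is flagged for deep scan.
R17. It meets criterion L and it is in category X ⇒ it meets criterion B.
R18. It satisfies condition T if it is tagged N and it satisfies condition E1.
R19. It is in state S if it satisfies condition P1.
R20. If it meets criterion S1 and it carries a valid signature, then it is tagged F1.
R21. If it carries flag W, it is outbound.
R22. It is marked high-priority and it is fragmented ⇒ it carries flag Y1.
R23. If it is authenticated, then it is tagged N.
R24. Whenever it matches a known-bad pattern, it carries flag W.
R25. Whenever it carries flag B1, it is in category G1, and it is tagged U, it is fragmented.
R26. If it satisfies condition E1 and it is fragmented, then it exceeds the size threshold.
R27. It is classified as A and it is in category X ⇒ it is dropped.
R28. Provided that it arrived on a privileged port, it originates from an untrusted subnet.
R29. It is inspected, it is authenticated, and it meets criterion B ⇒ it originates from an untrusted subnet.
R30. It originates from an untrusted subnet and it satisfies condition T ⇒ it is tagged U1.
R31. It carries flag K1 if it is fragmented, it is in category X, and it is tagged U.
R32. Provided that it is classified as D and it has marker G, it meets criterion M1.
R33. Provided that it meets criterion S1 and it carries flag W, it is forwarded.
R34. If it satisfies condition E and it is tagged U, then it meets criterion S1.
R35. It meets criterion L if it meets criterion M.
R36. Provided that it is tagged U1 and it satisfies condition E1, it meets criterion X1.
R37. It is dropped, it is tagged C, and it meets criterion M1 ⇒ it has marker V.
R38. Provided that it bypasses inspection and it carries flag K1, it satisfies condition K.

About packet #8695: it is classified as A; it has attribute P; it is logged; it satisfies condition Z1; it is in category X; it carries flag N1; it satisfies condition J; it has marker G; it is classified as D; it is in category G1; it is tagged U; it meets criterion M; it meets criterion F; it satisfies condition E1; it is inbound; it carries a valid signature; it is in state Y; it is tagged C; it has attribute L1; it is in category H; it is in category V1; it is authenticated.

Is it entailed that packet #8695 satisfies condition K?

By R3 (it has marker G, it is logged): it has an encrypted payload.
By R4 (it carries flag N1, it is in category H): it has attribute C1.
By R6 (it has attribute C1, it is in state Y, it has an encrypted payload): it meets criterion S1.
By R7 (it satisfies condition E1, it is tagged U): it carries flag B1.
By R16 (it satisfies condition Z1, it is logged, it has attribute P): it is flagged for deep scan.
By R20 (it meets criterion S1, it carries a valid signature): it is tagged F1.
By R23 (it is authenticated): it is tagged N.
By R25 (it carries flag B1, it is in category G1, it is tagged U): it is fragmented.
By R27 (it is classified as A, it is in category X): it is dropped.
By R31 (it is fragmented, it is in category X, it is tagged U): it carries flag K1.
By R32 (it is classified as D, it has marker G): it meets criterion M1.
By R35 (it meets criterion M): it meets criterion L.
By R37 (it is dropped, it is tagged C, it meets criterion M1): it has marker V.
By R9 (it is flagged for deep scan, it is in category V1): it carries flag T1.
By R11 (it is tagged F1): it is inspected.
By R17 (it meets criterion L, it is in category X): it meets criterion B.
By R18 (it is tagged N, it satisfies condition E1): it satisfies condition T.
By R29 (it is inspected, it is authenticated, it meets criterion B): it originates from an untrusted subnet.
By R30 (it originates from an untrusted subnet, it satisfies condition T): it is tagged U1.
By R36 (it is tagged U1, it satisfies condition E1): it meets criterion X1.
By R1 (it has marker V, it carries flag T1): it is tagged Q1.
By R2 (it is tagged Q1): it is rate-limited.
By R10 (it is rate-limited): it is quarantined.
By R12 (it meets criterion X1): it meets criterion Q.
By R14 (it is quarantined, it is logged): it matches a known-bad pattern.
By R24 (it matches a known-bad pattern): it carries flag W.
By R21 (it carries flag W): it is outbound.
By R15 (it is outbound, it meets criterion Q): it bypasses inspection.
By R38 (it bypasses inspection, it carries flag K1): it satisfies condition K.

Yes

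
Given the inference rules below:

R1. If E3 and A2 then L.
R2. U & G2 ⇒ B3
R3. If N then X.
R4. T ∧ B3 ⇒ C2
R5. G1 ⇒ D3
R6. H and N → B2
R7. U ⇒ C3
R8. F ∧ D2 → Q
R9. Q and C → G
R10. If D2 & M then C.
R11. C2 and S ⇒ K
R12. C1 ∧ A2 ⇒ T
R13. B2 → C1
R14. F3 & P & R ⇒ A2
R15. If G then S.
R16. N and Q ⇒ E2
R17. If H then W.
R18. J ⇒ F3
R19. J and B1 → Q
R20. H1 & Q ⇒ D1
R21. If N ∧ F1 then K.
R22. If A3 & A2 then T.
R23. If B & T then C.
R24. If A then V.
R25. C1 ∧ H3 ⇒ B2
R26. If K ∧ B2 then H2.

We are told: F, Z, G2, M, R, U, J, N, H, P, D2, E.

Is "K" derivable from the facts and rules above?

B3  (by R2: U, G2)
B2  (by R6: H, N)
Q  (by R8: F, D2)
C  (by R10: D2, M)
C1  (by R13: B2)
F3  (by R18: J)
G  (by R9: Q, C)
A2  (by R14: F3, P, R)
S  (by R15: G)
T  (by R12: C1, A2)
C2  (by R4: T, B3)
K  (by R11: C2, S)

Yes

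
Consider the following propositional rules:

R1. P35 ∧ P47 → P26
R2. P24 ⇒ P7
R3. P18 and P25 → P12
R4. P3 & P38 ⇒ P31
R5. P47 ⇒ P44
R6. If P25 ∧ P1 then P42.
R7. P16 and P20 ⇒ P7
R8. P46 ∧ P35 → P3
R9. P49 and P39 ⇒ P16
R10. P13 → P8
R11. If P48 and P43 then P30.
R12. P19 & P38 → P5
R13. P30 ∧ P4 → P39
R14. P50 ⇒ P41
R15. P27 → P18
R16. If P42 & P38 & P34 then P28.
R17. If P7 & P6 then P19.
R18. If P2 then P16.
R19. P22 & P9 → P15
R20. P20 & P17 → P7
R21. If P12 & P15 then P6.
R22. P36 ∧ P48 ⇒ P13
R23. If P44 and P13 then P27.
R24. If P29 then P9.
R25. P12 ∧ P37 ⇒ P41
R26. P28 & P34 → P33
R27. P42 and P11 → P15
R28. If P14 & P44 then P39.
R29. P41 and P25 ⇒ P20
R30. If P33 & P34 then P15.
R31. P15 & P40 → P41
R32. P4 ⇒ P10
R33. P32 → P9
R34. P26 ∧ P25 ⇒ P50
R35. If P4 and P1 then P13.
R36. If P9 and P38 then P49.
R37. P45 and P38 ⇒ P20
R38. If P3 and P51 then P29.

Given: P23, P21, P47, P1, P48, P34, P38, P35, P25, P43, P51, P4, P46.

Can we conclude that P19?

Yes

P26  (by R1: P35, P47)
P44  (by R5: P47)
P42  (by R6: P25, P1)
P3  (by R8: P46, P35)
P30  (by R11: P48, P43)
P39  (by R13: P30, P4)
P28  (by R16: P42, P38, P34)
P33  (by R26: P28, P34)
P15  (by R30: P33, P34)
P50  (by R34: P26, P25)
P13  (by R35: P4, P1)
P29  (by R38: P3, P51)
P41  (by R14: P50)
P27  (by R23: P44, P13)
P9  (by R24: P29)
P20  (by R29: P41, P25)
P49  (by R36: P9, P38)
P16  (by R9: P49, P39)
P18  (by R15: P27)
P12  (by R3: P18, P25)
P7  (by R7: P16, P20)
P6  (by R21: P12, P15)
P19  (by R17: P7, P6)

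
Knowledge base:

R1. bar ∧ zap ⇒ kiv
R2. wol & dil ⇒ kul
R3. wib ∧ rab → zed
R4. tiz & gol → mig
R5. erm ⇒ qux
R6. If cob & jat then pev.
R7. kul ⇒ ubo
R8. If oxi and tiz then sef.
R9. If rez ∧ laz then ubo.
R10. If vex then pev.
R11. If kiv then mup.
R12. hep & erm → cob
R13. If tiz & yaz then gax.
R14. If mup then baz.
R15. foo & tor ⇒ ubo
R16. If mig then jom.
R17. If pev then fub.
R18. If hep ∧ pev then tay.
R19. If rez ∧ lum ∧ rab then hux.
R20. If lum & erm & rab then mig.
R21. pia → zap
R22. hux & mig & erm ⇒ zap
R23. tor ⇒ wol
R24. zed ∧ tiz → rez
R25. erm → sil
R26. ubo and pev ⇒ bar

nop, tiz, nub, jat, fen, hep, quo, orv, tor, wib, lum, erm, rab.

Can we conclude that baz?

No

Forward chaining from the given facts derives: zed, qux, cob, mig, wol, rez, sil, pev, jom, fub, tay, hux, zap.
The only rule concluding baz is R14, which needs mup; that is never established.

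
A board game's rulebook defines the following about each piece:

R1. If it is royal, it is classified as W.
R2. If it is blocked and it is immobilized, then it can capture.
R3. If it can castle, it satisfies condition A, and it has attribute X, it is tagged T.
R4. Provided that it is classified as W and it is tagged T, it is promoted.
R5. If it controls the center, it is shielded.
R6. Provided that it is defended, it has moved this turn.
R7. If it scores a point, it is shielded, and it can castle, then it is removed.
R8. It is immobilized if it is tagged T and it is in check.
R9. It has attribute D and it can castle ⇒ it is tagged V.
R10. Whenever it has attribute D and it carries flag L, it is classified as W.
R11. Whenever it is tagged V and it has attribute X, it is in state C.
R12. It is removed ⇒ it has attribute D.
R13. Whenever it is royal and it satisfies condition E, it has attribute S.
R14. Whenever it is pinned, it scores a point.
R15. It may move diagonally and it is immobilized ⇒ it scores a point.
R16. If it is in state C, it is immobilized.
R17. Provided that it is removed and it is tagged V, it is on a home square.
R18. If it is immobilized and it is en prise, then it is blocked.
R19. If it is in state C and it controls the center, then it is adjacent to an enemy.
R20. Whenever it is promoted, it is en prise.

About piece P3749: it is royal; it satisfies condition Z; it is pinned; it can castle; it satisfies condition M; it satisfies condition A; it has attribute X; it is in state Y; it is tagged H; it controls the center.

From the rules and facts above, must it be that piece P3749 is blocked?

By R1 (it is royal): it is classified as W.
By R3 (it can castle, it satisfies condition A, it has attribute X): it is tagged T.
By R4 (it is classified as W, it is tagged T): it is promoted.
By R5 (it controls the center): it is shielded.
By R14 (it is pinned): it scores a point.
By R20 (it is promoted): it is en prise.
By R7 (it scores a point, it is shielded, it can castle): it is removed.
By R12 (it is removed): it has attribute D.
By R9 (it has attribute D, it can castle): it is tagged V.
By R11 (it is tagged V, it has attribute X): it is in state C.
By R16 (it is in state C): it is immobilized.
By R18 (it is immobilized, it is en prise): it is blocked.

Yes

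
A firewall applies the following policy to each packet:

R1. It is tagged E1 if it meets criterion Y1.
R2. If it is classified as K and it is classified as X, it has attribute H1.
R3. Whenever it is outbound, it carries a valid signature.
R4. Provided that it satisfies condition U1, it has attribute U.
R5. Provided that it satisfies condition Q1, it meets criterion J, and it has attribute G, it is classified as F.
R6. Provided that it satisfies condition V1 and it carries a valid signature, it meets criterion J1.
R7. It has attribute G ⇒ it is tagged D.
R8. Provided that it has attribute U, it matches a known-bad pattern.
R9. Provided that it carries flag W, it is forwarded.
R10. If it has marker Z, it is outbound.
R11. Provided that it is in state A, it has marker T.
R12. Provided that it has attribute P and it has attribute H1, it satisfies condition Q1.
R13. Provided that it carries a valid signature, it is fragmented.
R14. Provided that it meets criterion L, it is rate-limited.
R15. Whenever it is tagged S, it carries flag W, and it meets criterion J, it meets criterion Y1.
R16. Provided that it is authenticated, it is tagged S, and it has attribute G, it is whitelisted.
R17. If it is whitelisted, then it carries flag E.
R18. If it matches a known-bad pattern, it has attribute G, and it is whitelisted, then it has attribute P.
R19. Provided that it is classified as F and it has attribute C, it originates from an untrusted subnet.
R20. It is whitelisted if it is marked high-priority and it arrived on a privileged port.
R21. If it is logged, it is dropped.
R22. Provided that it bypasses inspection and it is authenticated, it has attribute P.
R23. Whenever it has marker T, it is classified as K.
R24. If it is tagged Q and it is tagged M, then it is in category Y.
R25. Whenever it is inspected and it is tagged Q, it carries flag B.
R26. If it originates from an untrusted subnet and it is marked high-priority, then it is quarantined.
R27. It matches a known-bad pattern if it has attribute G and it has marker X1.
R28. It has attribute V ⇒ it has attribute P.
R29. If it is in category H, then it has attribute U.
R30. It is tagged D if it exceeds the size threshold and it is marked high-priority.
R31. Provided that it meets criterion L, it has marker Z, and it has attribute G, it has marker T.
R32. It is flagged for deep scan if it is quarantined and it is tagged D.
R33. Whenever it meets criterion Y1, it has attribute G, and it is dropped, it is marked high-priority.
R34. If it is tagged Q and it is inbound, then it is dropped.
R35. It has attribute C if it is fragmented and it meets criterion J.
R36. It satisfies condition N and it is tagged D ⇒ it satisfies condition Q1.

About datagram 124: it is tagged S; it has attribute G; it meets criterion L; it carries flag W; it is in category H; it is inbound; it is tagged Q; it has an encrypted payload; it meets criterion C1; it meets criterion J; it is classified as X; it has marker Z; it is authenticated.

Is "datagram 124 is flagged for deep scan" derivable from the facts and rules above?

By R7 (it has attribute G): it is tagged D.
By R10 (it has marker Z): it is outbound.
By R15 (it is tagged S, it carries flag W, it meets criterion J): it meets criterion Y1.
By R16 (it is authenticated, it is tagged S, it has attribute G): it is whitelisted.
By R29 (it is in category H): it has attribute U.
By R31 (it meets criterion L, it has marker Z, it has attribute G): it has marker T.
By R34 (it is tagged Q, it is inbound): it is dropped.
By R3 (it is outbound): it carries a valid signature.
By R8 (it has attribute U): it matches a known-bad pattern.
By R13 (it carries a valid signature): it is fragmented.
By R18 (it matches a known-bad pattern, it has attribute G, it is whitelisted): it has attribute P.
By R23 (it has marker T): it is classified as K.
By R33 (it meets criterion Y1, it has attribute G, it is dropped): it is marked high-priority.
By R35 (it is fragmented, it meets criterion J): it has attribute C.
By R2 (it is classified as K, it is classified as X): it has attribute H1.
By R12 (it has attribute P, it has attribute H1): it satisfies condition Q1.
By R5 (it satisfies condition Q1, it meets criterion J, it has attribute G): it is classified as F.
By R19 (it is classified as F, it has attribute C): it originates from an untrusted subnet.
By R26 (it originates from an untrusted subnet, it is marked high-priority): it is quarantined.
By R32 (it is quarantined, it is tagged D): it is flagged for deep scan.

Yes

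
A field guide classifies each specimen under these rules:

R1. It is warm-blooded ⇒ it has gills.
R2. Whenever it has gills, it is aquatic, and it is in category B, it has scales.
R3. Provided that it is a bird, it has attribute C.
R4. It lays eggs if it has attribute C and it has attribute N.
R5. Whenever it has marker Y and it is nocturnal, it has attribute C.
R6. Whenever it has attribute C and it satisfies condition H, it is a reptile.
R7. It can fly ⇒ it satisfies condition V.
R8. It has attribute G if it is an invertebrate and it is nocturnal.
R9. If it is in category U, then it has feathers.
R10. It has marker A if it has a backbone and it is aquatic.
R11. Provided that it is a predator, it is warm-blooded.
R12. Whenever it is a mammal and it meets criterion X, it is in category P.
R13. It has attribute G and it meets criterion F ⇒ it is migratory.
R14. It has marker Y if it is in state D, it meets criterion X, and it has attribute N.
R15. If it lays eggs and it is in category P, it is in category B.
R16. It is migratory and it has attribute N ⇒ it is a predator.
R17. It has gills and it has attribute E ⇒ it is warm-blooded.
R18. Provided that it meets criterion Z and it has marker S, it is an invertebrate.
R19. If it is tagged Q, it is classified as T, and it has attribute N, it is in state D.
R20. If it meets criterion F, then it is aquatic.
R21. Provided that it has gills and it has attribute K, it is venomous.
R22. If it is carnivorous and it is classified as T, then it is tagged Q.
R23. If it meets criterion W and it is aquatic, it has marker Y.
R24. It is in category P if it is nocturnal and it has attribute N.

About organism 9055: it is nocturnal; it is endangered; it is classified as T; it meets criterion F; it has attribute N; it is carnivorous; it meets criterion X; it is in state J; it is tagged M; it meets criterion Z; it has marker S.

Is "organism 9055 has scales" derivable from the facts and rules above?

Yes

By R18 (it meets criterion Z, it has marker S): it is an invertebrate.
By R20 (it meets criterion F): it is aquatic.
By R22 (it is carnivorous, it is classified as T): it is tagged Q.
By R24 (it is nocturnal, it has attribute N): it is in category P.
By R8 (it is an invertebrate, it is nocturnal): it has attribute G.
By R13 (it has attribute G, it meets criterion F): it is migratory.
By R16 (it is migratory, it has attribute N): it is a predator.
By R19 (it is tagged Q, it is classified as T, it has attribute N): it is in state D.
By R11 (it is a predator): it is warm-blooded.
By R14 (it is in state D, it meets criterion X, it has attribute N): it has marker Y.
By R1 (it is warm-blooded): it has gills.
By R5 (it has marker Y, it is nocturnal): it has attribute C.
By R4 (it has attribute C, it has attribute N): it lays eggs.
By R15 (it lays eggs, it is in category P): it is in category B.
By R2 (it has gills, it is aquatic, it is in category B): it has scales.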